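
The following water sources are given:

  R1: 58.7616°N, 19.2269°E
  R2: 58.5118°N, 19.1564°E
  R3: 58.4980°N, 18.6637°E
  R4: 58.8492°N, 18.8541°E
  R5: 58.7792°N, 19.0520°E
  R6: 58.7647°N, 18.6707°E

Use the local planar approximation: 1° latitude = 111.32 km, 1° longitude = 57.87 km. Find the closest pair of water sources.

R1 and R5

Pairwise distances:
R1–R2: 28.1054 km
R1–R3: 43.8558 km
R1–R4: 23.6755 km
R1–R5: 10.3093 km
R1–R6: 32.1891 km
R2–R3: 28.5539 km
R2–R4: 41.4337 km
R2–R5: 30.3739 km
R2–R6: 39.7820 km
R3–R4: 40.6186 km
R3–R5: 38.5335 km
R3–R6: 29.6918 km
R4–R5: 13.8521 km
R4–R6: 14.1819 km
R5–R6: 22.1248 km
Closest pair: R1–R5 at 10.3093 km.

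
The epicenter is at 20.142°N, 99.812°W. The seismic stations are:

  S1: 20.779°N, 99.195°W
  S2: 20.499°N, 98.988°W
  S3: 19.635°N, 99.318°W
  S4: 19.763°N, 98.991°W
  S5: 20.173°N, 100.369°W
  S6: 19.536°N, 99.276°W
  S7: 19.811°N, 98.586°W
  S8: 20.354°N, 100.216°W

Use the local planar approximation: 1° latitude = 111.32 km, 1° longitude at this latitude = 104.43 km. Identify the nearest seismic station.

Distances from 20.142°N, 99.812°W:
S1: 95.812 km
S2: 94.784 km
S3: 76.464 km
S4: 95.556 km
S5: 58.270 km
S6: 87.658 km
S7: 133.228 km
S8: 48.342 km
Minimum: S8 at 48.342 km.

S8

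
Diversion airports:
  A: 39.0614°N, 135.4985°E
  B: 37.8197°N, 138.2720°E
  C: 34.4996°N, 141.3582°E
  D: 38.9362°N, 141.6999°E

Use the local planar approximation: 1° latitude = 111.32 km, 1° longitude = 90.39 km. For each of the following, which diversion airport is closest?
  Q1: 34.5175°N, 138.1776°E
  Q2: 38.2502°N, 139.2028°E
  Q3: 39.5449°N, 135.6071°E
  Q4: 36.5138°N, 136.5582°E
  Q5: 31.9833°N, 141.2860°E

Q1→C; Q2→B; Q3→A; Q4→B; Q5→C

Q1 at 34.5175°N, 138.1776°E:
  A: √((4.5439·111.32)² + (-2.6791·90.39)²) = √(255860.901323 + 58643.329762) = 560.8068 km
  B: √((3.3022·111.32)² + (0.0944·90.39)²) = √(135130.424622 + 72.808949) = 367.6999 km
  C: √((-0.0179·111.32)² + (3.1806·90.39)²) = √(3.970566 + 82653.049581) = 287.5013 km
  D: √((4.4187·111.32)² + (3.5223·90.39)²) = √(241955.461226 + 101366.268222) = 585.9366 km
  → nearest: C (287.5013 km)
Q2 at 38.2502°N, 139.2028°E:
  A: √((0.8112·111.32)² + (-3.7043·90.39)²) = √(8154.592798 + 112112.251923) = 346.7951 km
  B: √((-0.4305·111.32)² + (-0.9308·90.39)²) = √(2296.638849 + 7078.700244) = 96.8263 km
  C: √((-3.7506·111.32)² + (2.1554·90.39)²) = √(174320.271602 + 37957.406405) = 460.7360 km
  D: √((0.6860·111.32)² + (2.4971·90.39)²) = √(5831.692645 + 50946.299232) = 238.2813 km
  → nearest: B (96.8263 km)
Q3 at 39.5449°N, 135.6071°E:
  A: √((-0.4835·111.32)² + (-0.1086·90.39)²) = √(2896.939011 + 96.360806) = 54.7111 km
  B: √((-1.7252·111.32)² + (2.6649·90.39)²) = √(36882.919803 + 58023.324227) = 308.0686 km
  C: √((-5.0453·111.32)² + (5.7511·90.39)²) = √(315442.630299 + 270235.631146) = 765.2962 km
  D: √((-0.6087·111.32)² + (6.0928·90.39)²) = √(4591.483192 + 303301.541464) = 554.8811 km
  → nearest: A (54.7111 km)
Q4 at 36.5138°N, 136.5582°E:
  A: √((2.5476·111.32)² + (-1.0597·90.39)²) = √(80428.297512 + 9175.012011) = 299.3381 km
  B: √((1.3059·111.32)² + (1.7138·90.39)²) = √(21133.247491 + 23997.226451) = 212.4393 km
  C: √((-2.0142·111.32)² + (4.8000·90.39)²) = √(50274.942040 + 188244.912384) = 488.3849 km
  D: √((2.4224·111.32)² + (5.1417·90.39)²) = √(72717.361256 + 216000.243027) = 537.3245 km
  → nearest: B (212.4393 km)
Q5 at 31.9833°N, 141.2860°E:
  A: √((7.0781·111.32)² + (-5.7875·90.39)²) = √(620840.133336 + 273667.220207) = 945.7840 km
  B: √((5.8364·111.32)² + (-3.0140·90.39)²) = √(422120.547636 + 74221.079865) = 704.5152 km
  C: √((2.5163·111.32)² + (0.0722·90.39)²) = √(78464.142074 + 42.590738) = 280.1905 km
  D: √((6.9529·111.32)² + (0.4139·90.39)²) = √(599071.089754 + 1399.689245) = 774.9005 km
  → nearest: C (280.1905 km)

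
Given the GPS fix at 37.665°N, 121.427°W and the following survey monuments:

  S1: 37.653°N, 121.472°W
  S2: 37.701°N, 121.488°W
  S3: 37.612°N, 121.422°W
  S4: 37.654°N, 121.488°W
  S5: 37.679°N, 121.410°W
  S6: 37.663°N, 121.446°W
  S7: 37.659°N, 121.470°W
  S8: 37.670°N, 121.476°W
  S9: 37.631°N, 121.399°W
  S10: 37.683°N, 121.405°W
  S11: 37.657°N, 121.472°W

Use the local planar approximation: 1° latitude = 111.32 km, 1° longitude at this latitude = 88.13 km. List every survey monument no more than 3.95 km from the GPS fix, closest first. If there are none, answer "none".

Distances from 37.665°N, 121.427°W:
S1: √((-0.012·111.32)² + (-0.045·88.13)²) = √(1.78447 + 15.72797) = 4.185 km
S2: √((0.036·111.32)² + (-0.061·88.13)²) = √(16.06022 + 28.90062) = 6.705 km
S3: √((-0.053·111.32)² + (0.005·88.13)²) = √(34.80953 + 0.19417) = 5.916 km
S4: √((-0.011·111.32)² + (-0.061·88.13)²) = √(1.49945 + 28.90062) = 5.514 km
S5: √((0.014·111.32)² + (0.017·88.13)²) = √(2.42886 + 2.24463) = 2.162 km
S6: √((-0.002·111.32)² + (-0.019·88.13)²) = √(0.04957 + 2.80385) = 1.689 km
S7: √((-0.006·111.32)² + (-0.043·88.13)²) = √(0.44612 + 14.36099) = 3.848 km
S8: √((0.005·111.32)² + (-0.049·88.13)²) = √(0.30980 + 18.64832) = 4.354 km
S9: √((-0.034·111.32)² + (0.028·88.13)²) = √(14.32532 + 6.08925) = 4.518 km
S10: √((0.018·111.32)² + (0.022·88.13)²) = √(4.01505 + 3.75918) = 2.788 km
S11: √((-0.008·111.32)² + (-0.045·88.13)²) = √(0.79310 + 15.72797) = 4.065 km
Threshold 3.95 km: S6 (1.689 km), S5 (2.162 km), S10 (2.788 km), S7 (3.848 km) are within range.

S6, S5, S10, S7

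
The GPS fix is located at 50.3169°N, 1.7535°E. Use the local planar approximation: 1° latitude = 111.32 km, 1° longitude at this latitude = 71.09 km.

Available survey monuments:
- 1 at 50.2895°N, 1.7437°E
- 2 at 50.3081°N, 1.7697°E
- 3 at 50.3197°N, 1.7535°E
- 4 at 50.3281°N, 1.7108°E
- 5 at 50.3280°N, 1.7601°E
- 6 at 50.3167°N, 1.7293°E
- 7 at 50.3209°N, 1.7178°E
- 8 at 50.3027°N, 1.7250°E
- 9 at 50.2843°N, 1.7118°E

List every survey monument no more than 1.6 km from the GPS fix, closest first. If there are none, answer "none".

Distances from 50.3169°N, 1.7535°E:
1: 3.1287 km
2: 1.5119 km
3: 0.3117 km
4: 3.2816 km
5: 1.3217 km
6: 1.7205 km
7: 2.5767 km
8: 2.5698 km
9: 4.6859 km
Threshold 1.6 km: 3 (0.3117 km), 5 (1.3217 km), 2 (1.5119 km) are within range.

3, 5, 2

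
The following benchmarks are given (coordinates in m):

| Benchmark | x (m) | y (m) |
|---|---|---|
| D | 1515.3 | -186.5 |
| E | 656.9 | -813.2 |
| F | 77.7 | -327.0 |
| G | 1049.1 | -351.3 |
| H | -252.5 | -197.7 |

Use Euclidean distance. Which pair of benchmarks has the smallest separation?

Pairwise distances:
D–E: 1062.8 m
D–F: 1444.4 m
D–G: 494.5 m
D–H: 1767.8 m
E–F: 756.2 m
E–G: 605.9 m
E–H: 1098.1 m
F–G: 971.7 m
F–H: 354.6 m
G–H: 1310.6 m
Closest pair: F–H at 354.6 m.

F and H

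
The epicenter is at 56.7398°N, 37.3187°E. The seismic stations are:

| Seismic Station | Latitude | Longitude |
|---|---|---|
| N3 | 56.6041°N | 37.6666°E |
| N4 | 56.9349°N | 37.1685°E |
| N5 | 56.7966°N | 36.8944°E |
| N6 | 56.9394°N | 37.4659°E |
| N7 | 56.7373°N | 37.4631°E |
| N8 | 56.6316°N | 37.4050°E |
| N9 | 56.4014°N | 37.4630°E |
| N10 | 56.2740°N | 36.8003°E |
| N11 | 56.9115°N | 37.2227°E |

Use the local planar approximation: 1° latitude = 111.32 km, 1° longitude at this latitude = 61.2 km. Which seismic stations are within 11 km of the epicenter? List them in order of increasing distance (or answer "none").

Distances from 56.7398°N, 37.3187°E:
N3: 26.1060 km
N4: 23.5837 km
N5: 26.7259 km
N6: 23.9762 km
N7: 8.8417 km
N8: 13.1519 km
N9: 38.6920 km
N10: 60.7887 km
N11: 19.9962 km
Threshold 11 km: N7 (8.8417 km) is within range.

N7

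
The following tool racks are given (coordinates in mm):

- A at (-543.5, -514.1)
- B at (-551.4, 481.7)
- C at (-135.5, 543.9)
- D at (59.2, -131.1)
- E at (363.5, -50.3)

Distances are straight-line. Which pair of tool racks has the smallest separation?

D and E

Pairwise distances:
D–E: 314.8 mm
B–C: 420.5 mm
C–D: 702.5 mm
A–D: 714.1 mm
C–E: 775.9 mm
B–D: 865.1 mm
A–B: 995.8 mm
A–E: 1018.7 mm
B–E: 1058.3 mm
A–C: 1133.9 mm
Closest pair: D–E at 314.8 mm.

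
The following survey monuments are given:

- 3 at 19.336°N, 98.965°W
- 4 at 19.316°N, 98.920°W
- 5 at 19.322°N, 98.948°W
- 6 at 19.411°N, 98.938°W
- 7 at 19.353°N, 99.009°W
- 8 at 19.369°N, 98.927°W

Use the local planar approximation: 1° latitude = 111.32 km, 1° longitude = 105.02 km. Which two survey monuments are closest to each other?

3 and 5

Pairwise distances:
3–5: 2.370 km
4–5: 3.015 km
6–8: 4.816 km
3–7: 4.993 km
3–4: 5.224 km
3–8: 5.424 km
5–8: 5.678 km
4–8: 5.946 km
5–7: 7.277 km
7–8: 8.794 km
3–6: 8.817 km
6–7: 9.863 km
5–6: 9.963 km
4–7: 10.214 km
4–6: 10.743 km
Closest pair: 3–5 at 2.370 km.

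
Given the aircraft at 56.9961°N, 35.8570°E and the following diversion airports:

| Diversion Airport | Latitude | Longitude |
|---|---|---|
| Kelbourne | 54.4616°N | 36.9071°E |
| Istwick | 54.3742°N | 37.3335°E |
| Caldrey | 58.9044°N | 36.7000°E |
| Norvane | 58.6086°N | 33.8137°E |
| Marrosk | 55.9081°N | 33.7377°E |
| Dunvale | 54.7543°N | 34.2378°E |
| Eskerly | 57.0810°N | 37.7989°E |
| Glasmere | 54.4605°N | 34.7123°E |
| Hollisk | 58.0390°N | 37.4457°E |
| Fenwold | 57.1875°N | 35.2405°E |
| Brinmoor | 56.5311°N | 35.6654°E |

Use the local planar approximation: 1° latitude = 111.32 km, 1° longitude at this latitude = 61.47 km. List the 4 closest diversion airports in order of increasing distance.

Distances from 56.9961°N, 35.8570°E:
Kelbourne: √((-2.5345·111.32)² + (1.0501·61.47)²) = √(79603.284311 + 4166.656928) = 289.4304 km
Istwick: √((-2.6219·111.32)² + (1.4765·61.47)²) = √(85188.043196 + 8237.460192) = 305.6559 km
Caldrey: √((1.9083·111.32)² + (0.8430·61.47)²) = √(45127.335930 + 2685.230525) = 218.6608 km
Norvane: √((1.6125·111.32)² + (-2.0433·61.47)²) = √(32221.506512 + 15775.774734) = 219.0828 km
Marrosk: √((-1.0880·111.32)² + (-2.1193·61.47)²) = √(14669.124213 + 16971.151192) = 177.8771 km
Dunvale: √((-2.2418·111.32)² + (-1.6192·61.47)²) = √(62278.784093 + 9906.663614) = 268.6735 km
Eskerly: √((0.0849·111.32)² + (1.9419·61.47)²) = √(89.322686 + 14248.860995) = 119.7422 km
Glasmere: √((-2.5356·111.32)² + (-1.1447·61.47)²) = √(79672.396653 + 4951.192273) = 290.9013 km
Hollisk: √((1.0429·111.32)² + (1.5887·61.47)²) = √(13478.194841 + 9536.965626) = 151.7075 km
Fenwold: √((0.1914·111.32)² + (-0.6165·61.47)²) = √(453.973249 + 1436.126143) = 43.4753 km
Brinmoor: √((-0.4650·111.32)² + (-0.1916·61.47)²) = √(2679.490990 + 138.713087) = 53.0868 km
Sorted: Fenwold (43.4753 km) < Brinmoor (53.0868 km) < Eskerly (119.7422 km) < Hollisk (151.7075 km) < Marrosk (177.8771 km) < Caldrey (218.6608 km) < …

Fenwold, Brinmoor, Eskerly, Hollisk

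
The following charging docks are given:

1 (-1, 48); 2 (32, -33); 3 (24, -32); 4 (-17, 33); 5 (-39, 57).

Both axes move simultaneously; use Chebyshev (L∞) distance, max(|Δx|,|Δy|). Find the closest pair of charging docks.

2 and 3

Pairwise distances:
1–2: 81
1–3: 80
1–4: 16
1–5: 38
2–3: 8
2–4: 66
2–5: 90
3–4: 65
3–5: 89
4–5: 24
Closest pair: 2–3 at 8.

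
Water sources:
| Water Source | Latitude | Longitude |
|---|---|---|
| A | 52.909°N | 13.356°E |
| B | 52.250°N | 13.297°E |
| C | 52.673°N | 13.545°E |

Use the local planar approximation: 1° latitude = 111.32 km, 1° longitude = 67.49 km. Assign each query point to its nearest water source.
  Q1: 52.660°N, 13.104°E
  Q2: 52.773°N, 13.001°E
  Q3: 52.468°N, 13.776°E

Q1 at 52.660°N, 13.104°E:
  A: 32.520 km
  B: 47.464 km
  C: 29.798 km
  → nearest: C (29.798 km)
Q2 at 52.773°N, 13.001°E:
  A: 28.341 km
  B: 61.552 km
  C: 38.365 km
  → nearest: A (28.341 km)
Q3 at 52.468°N, 13.776°E:
  A: 56.688 km
  B: 40.423 km
  C: 27.638 km
  → nearest: C (27.638 km)

Q1→C; Q2→A; Q3→C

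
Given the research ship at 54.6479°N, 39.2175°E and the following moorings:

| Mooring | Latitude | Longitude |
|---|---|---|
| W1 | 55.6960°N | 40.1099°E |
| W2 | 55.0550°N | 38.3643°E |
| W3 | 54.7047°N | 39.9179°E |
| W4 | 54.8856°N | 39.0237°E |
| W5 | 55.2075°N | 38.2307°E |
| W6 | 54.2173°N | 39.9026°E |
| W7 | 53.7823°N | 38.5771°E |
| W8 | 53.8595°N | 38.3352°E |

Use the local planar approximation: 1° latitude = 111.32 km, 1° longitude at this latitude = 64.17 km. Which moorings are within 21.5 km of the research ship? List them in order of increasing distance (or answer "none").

none

Distances from 54.6479°N, 39.2175°E:
W1: √((1.0481·111.32)² + (0.8924·64.17)²) = √(13612.937083 + 3279.315500) = 129.9702 km
W2: √((0.4071·111.32)² + (-0.8532·64.17)²) = √(2053.754841 + 2997.545418) = 71.0725 km
W3: √((0.0568·111.32)² + (0.7004·64.17)²) = √(39.980025 + 2020.023182) = 45.3873 km
W4: √((0.2377·111.32)² + (-0.1938·64.17)²) = √(700.172031 + 154.657727) = 29.2375 km
W5: √((0.5596·111.32)² + (-0.9868·64.17)²) = √(3880.626160 + 4009.796757) = 88.8281 km
W6: √((-0.4306·111.32)² + (0.6851·64.17)²) = √(2297.705936 + 1932.733675) = 65.0418 km
W7: √((-0.8656·111.32)² + (-0.6404·64.17)²) = √(9284.978252 + 1688.755300) = 104.7556 km
W8: √((-0.7884·111.32)² + (-0.8823·64.17)²) = √(7702.640460 + 3205.506317) = 104.4421 km
Threshold 21.5 km: none within range.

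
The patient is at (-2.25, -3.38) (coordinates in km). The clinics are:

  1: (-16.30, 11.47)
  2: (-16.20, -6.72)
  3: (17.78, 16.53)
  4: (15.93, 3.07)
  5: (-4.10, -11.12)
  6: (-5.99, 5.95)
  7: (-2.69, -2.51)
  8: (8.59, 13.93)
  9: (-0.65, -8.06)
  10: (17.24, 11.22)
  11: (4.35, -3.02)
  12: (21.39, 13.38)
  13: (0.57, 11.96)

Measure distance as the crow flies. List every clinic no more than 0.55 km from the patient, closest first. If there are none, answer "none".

none

Distances from (-2.25, -3.38):
1: 20.44 km
2: 14.34 km
3: 28.24 km
4: 19.29 km
5: 7.96 km
6: 10.05 km
7: 0.97 km
8: 20.42 km
9: 4.95 km
10: 24.35 km
11: 6.61 km
12: 28.98 km
13: 15.60 km
Threshold 0.55 km: none within range.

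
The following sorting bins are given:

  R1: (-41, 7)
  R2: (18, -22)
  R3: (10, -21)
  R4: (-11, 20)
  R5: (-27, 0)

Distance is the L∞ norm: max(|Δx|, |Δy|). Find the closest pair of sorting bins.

R2 and R3

Pairwise distances:
R1–R2: 59
R1–R3: 51
R1–R4: 30
R1–R5: 14
R2–R3: 8
R2–R4: 42
R2–R5: 45
R3–R4: 41
R3–R5: 37
R4–R5: 20
Closest pair: R2–R3 at 8.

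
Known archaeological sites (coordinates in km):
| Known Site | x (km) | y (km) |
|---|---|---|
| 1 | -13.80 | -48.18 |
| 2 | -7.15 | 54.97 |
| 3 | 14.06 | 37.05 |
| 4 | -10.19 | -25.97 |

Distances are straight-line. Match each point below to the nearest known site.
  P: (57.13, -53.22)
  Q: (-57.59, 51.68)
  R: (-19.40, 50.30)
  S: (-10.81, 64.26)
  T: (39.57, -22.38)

P at (57.13, -53.22):
  1: 71.11 km
  2: 125.85 km
  3: 100.02 km
  4: 72.63 km
  → nearest: 1 (71.11 km)
Q at (-57.59, 51.68):
  1: 109.04 km
  2: 50.55 km
  3: 73.13 km
  4: 90.97 km
  → nearest: 2 (50.55 km)
R at (-19.40, 50.30):
  1: 98.64 km
  2: 13.11 km
  3: 35.99 km
  4: 76.82 km
  → nearest: 2 (13.11 km)
S at (-10.81, 64.26):
  1: 112.48 km
  2: 9.98 km
  3: 36.86 km
  4: 90.23 km
  → nearest: 2 (9.98 km)
T at (39.57, -22.38):
  1: 59.28 km
  2: 90.36 km
  3: 64.67 km
  4: 49.89 km
  → nearest: 4 (49.89 km)

P→1; Q→2; R→2; S→2; T→4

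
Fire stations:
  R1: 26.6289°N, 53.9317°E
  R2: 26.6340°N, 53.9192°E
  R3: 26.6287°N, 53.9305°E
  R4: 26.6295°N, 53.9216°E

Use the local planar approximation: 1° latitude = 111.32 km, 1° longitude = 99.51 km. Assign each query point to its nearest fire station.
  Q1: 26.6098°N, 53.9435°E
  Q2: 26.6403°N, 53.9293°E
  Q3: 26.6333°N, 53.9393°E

Q1 at 26.6098°N, 53.9435°E:
  R1: √((0.0191·111.32)² + (-0.0118·99.51)²) = √(4.520777 + 1.378788) = 2.4289 km
  R2: √((0.0242·111.32)² + (-0.0243·99.51)²) = √(7.257334 + 5.847174) = 3.6200 km
  R3: √((0.0189·111.32)² + (-0.0130·99.51)²) = √(4.426597 + 1.673479) = 2.4698 km
  R4: √((0.0197·111.32)² + (-0.0219·99.51)²) = √(4.809267 + 4.749213) = 3.0917 km
  → nearest: R1 (2.4289 km)
Q2 at 26.6403°N, 53.9293°E:
  R1: √((-0.0114·111.32)² + (0.0024·99.51)²) = √(1.610483 + 0.057037) = 1.2913 km
  R2: √((-0.0063·111.32)² + (-0.0101·99.51)²) = √(0.491844 + 1.010128) = 1.2255 km
  R3: √((-0.0116·111.32)² + (0.0012·99.51)²) = √(1.667487 + 0.014259) = 1.2968 km
  R4: √((-0.0108·111.32)² + (-0.0077·99.51)²) = √(1.445419 + 0.587104) = 1.4257 km
  → nearest: R2 (1.2255 km)
Q3 at 26.6333°N, 53.9393°E:
  R1: √((-0.0044·111.32)² + (-0.0076·99.51)²) = √(0.239912 + 0.571953) = 0.9010 km
  R2: √((0.0007·111.32)² + (-0.0201·99.51)²) = √(0.006072 + 4.000604) = 2.0017 km
  R3: √((-0.0046·111.32)² + (-0.0088·99.51)²) = √(0.262218 + 0.766829) = 1.0144 km
  R4: √((-0.0038·111.32)² + (-0.0177·99.51)²) = √(0.178943 + 3.102273) = 1.8114 km
  → nearest: R1 (0.9010 km)

Q1→R1; Q2→R2; Q3→R1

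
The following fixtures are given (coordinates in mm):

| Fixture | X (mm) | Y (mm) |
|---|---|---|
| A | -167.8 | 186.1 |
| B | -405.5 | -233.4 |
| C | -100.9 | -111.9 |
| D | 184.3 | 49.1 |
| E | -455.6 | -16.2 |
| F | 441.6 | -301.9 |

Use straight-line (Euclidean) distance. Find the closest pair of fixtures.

Pairwise distances:
A–B: 482.2 mm
A–C: 305.4 mm
A–D: 377.8 mm
A–E: 351.8 mm
A–F: 780.7 mm
B–C: 327.9 mm
B–D: 654.0 mm
B–E: 222.9 mm
B–F: 849.9 mm
C–D: 327.5 mm
C–E: 367.4 mm
C–F: 574.8 mm
D–E: 643.2 mm
D–F: 435.2 mm
E–F: 941.6 mm
Closest pair: B–E at 222.9 mm.

B and E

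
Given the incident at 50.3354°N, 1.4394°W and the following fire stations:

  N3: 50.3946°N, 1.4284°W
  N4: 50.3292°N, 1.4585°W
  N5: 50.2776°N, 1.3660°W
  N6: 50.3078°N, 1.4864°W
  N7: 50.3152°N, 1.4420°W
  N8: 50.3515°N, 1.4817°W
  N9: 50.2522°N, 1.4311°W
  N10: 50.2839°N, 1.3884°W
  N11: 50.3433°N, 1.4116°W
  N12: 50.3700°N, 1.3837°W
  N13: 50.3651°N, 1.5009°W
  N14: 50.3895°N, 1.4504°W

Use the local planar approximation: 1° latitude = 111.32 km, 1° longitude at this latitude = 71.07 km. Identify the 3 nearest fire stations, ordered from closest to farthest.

Distances from 50.3354°N, 1.4394°W:
N3: 6.6364 km
N4: 1.5228 km
N5: 8.2833 km
N6: 4.5384 km
N7: 2.2562 km
N8: 3.5000 km
N9: 9.2806 km
N10: 6.7827 km
N11: 2.1626 km
N12: 5.5232 km
N13: 5.4804 km
N14: 6.0729 km
Sorted: N4 (1.5228 km) < N11 (2.1626 km) < N7 (2.2562 km) < N8 (3.5000 km) < N6 (4.5384 km) < …

N4, N11, N7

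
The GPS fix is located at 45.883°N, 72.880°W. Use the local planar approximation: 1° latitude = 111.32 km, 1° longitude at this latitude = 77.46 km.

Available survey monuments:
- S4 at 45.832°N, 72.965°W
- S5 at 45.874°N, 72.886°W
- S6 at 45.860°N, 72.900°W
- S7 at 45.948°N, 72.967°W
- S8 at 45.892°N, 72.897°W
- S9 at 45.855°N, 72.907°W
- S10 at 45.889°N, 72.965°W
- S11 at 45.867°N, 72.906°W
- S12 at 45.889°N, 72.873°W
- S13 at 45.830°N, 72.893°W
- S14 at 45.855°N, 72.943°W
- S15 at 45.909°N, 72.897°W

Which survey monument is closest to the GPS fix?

Distances from 45.883°N, 72.880°W:
S4: 8.694 km
S5: 1.104 km
S6: 2.993 km
S7: 9.888 km
S8: 1.655 km
S9: 3.754 km
S10: 6.618 km
S11: 2.689 km
S12: 0.860 km
S13: 5.985 km
S14: 5.790 km
S15: 3.180 km
Minimum: S12 at 0.860 km.

S12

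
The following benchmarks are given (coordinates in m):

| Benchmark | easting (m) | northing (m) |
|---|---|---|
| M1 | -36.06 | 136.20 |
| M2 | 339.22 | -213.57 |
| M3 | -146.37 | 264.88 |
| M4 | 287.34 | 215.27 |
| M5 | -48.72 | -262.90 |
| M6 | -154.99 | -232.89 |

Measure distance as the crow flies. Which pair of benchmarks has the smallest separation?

Pairwise distances:
M5–M6: √((-106.27)² + (30.01)²) = √(11293.3129 + 900.6001) = 110.43 m
M1–M3: √((-110.31)² + (128.68)²) = √(12168.2961 + 16558.5424) = 169.49 m
M1–M4: √((323.40)² + (79.07)²) = √(104587.5600 + 6252.0649) = 332.93 m
M1–M6: √((-118.93)² + (-369.09)²) = √(14144.3449 + 136227.4281) = 387.78 m
M2–M5: √((-387.94)² + (-49.33)²) = √(150497.4436 + 2433.4489) = 391.06 m
M1–M5: √((-12.66)² + (-399.10)²) = √(160.2756 + 159280.8100) = 399.30 m
M2–M4: √((-51.88)² + (428.84)²) = √(2691.5344 + 183903.7456) = 431.97 m
M3–M4: √((433.71)² + (-49.61)²) = √(188104.3641 + 2461.1521) = 436.54 m
M2–M6: √((-494.21)² + (-19.32)²) = √(244243.5241 + 373.2624) = 494.59 m
M3–M6: √((-8.62)² + (-497.77)²) = √(74.3044 + 247774.9729) = 497.84 m
M1–M2: √((375.28)² + (-349.77)²) = √(140835.0784 + 122339.0529) = 513.01 m
M3–M5: √((97.65)² + (-527.78)²) = √(9535.5225 + 278551.7284) = 536.74 m
M4–M5: √((-336.06)² + (-478.17)²) = √(112936.3236 + 228646.5489) = 584.45 m
M4–M6: √((-442.33)² + (-448.16)²) = √(195655.8289 + 200847.3856) = 629.69 m
M2–M3: √((-485.59)² + (478.45)²) = √(235797.6481 + 228914.4025) = 681.70 m
Closest pair: M5–M6 at 110.43 m.

M5 and M6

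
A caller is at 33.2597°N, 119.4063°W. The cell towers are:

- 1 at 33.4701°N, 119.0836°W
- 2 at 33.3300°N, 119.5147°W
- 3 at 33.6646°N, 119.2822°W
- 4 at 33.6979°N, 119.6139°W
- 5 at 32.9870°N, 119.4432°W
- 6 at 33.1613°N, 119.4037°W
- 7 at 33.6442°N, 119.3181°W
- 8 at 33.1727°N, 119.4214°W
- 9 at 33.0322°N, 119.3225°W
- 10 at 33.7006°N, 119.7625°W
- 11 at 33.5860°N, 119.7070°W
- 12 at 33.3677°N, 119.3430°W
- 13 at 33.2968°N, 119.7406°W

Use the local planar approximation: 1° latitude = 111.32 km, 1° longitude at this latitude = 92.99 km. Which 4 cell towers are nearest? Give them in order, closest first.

8, 6, 2, 12

Distances from 33.2597°N, 119.4063°W:
1: 38.0664 km
2: 12.7613 km
3: 46.5273 km
4: 52.4614 km
5: 30.5503 km
6: 10.9566 km
7: 43.5813 km
8: 9.7861 km
9: 26.4971 km
10: 59.2122 km
11: 45.8398 km
12: 13.3862 km
13: 31.3597 km
Sorted: 8 (9.7861 km) < 6 (10.9566 km) < 2 (12.7613 km) < 12 (13.3862 km) < 9 (26.4971 km) < 5 (30.5503 km) < …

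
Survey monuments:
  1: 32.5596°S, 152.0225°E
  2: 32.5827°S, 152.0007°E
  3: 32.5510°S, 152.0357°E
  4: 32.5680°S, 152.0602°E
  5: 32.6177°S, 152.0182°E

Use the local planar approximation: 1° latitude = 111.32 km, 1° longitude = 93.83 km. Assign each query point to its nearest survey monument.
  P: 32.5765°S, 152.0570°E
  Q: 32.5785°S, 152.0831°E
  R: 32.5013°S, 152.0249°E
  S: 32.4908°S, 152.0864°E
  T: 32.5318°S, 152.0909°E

P→4; Q→4; R→3; S→3; T→4

P at 32.5765°S, 152.0570°E:
  1: 3.7441 km
  2: 5.3275 km
  3: 3.4716 km
  4: 0.9927 km
  5: 5.8557 km
  → nearest: 4 (0.9927 km)
Q at 32.5785°S, 152.0831°E:
  1: 6.0629 km
  2: 7.7457 km
  3: 5.3993 km
  4: 2.4461 km
  5: 7.4917 km
  → nearest: 4 (2.4461 km)
R at 32.5013°S, 152.0249°E:
  1: 6.4939 km
  2: 9.3416 km
  3: 5.6246 km
  4: 8.1303 km
  5: 12.9729 km
  → nearest: 3 (5.6246 km)
S at 32.4908°S, 152.0864°E:
  1: 9.7266 km
  2: 13.0123 km
  3: 8.2183 km
  4: 8.9386 km
  5: 15.5083 km
  → nearest: 3 (8.2183 km)
T at 32.5318°S, 152.0909°E:
  1: 7.1251 km
  2: 10.1851 km
  3: 5.6031 km
  4: 4.9535 km
  5: 11.7461 km
  → nearest: 4 (4.9535 km)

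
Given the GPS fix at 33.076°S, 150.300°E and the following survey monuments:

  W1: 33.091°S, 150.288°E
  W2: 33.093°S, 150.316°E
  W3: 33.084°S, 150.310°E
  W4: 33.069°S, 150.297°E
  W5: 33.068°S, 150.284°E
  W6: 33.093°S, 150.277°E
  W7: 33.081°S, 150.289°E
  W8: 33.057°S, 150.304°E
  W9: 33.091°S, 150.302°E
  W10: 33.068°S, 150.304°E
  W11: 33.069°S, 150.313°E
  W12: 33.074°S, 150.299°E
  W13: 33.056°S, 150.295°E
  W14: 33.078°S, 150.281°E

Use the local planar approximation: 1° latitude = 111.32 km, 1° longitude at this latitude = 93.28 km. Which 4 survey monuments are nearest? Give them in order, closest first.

Distances from 33.076°S, 150.300°E:
W1: √((-0.015·111.32)² + (-0.012·93.28)²) = √(2.78823 + 1.25297) = 2.010 km
W2: √((-0.017·111.32)² + (0.016·93.28)²) = √(3.58133 + 2.22750) = 2.410 km
W3: √((-0.008·111.32)² + (0.010·93.28)²) = √(0.79310 + 0.87012) = 1.290 km
W4: √((0.007·111.32)² + (-0.003·93.28)²) = √(0.60721 + 0.07831) = 0.828 km
W5: √((0.008·111.32)² + (-0.016·93.28)²) = √(0.79310 + 2.22750) = 1.738 km
W6: √((-0.017·111.32)² + (-0.023·93.28)²) = √(3.58133 + 4.60291) = 2.861 km
W7: √((-0.005·111.32)² + (-0.011·93.28)²) = √(0.30980 + 1.05284) = 1.167 km
W8: √((0.019·111.32)² + (0.004·93.28)²) = √(4.47356 + 0.13922) = 2.148 km
W9: √((-0.015·111.32)² + (0.002·93.28)²) = √(2.78823 + 0.03480) = 1.680 km
W10: √((0.008·111.32)² + (0.004·93.28)²) = √(0.79310 + 0.13922) = 0.966 km
W11: √((0.007·111.32)² + (0.013·93.28)²) = √(0.60721 + 1.47050) = 1.441 km
W12: √((0.002·111.32)² + (-0.001·93.28)²) = √(0.04957 + 0.00870) = 0.241 km
W13: √((0.020·111.32)² + (-0.005·93.28)²) = √(4.95686 + 0.21753) = 2.275 km
W14: √((-0.002·111.32)² + (-0.019·93.28)²) = √(0.04957 + 3.14112) = 1.786 km
Sorted: W12 (0.241 km) < W4 (0.828 km) < W10 (0.966 km) < W7 (1.167 km) < W3 (1.290 km) < W11 (1.441 km) < …

W12, W4, W10, W7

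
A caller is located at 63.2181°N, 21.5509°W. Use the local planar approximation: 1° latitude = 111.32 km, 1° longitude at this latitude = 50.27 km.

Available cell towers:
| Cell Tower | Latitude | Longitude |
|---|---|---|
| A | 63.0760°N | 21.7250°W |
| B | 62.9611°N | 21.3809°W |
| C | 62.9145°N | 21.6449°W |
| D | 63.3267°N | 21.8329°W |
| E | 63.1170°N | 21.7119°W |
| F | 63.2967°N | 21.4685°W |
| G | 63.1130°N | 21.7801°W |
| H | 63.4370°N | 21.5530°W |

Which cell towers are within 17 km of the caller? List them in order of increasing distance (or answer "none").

Distances from 63.2181°N, 21.5509°W:
A: 18.0783 km
B: 29.8583 km
C: 34.1255 km
D: 18.6310 km
E: 13.8624 km
F: 9.6807 km
G: 16.4206 km
H: 24.3682 km
Threshold 17 km: F (9.6807 km), E (13.8624 km), G (16.4206 km) are within range.

F, E, G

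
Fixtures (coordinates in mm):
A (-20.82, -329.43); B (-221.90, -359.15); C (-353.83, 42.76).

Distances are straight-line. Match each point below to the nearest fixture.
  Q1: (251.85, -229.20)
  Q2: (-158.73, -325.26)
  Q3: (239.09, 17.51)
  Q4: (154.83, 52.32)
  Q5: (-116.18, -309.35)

Q1→A; Q2→B; Q3→A; Q4→A; Q5→A

Q1 at (251.85, -229.20):
  A: √((-272.67)² + (-100.23)²) = √(74348.9289 + 10046.0529) = 290.51 mm
  B: √((-473.75)² + (-129.95)²) = √(224439.0625 + 16887.0025) = 491.25 mm
  C: √((-605.68)² + (271.96)²) = √(366848.2624 + 73962.2416) = 663.94 mm
  → nearest: A (290.51 mm)
Q2 at (-158.73, -325.26):
  A: √((137.91)² + (-4.17)²) = √(19019.1681 + 17.3889) = 137.97 mm
  B: √((-63.17)² + (-33.89)²) = √(3990.4489 + 1148.5321) = 71.69 mm
  C: √((-195.10)² + (368.02)²) = √(38064.0100 + 135438.7204) = 416.54 mm
  → nearest: B (71.69 mm)
Q3 at (239.09, 17.51):
  A: √((-259.91)² + (-346.94)²) = √(67553.2081 + 120367.3636) = 433.50 mm
  B: √((-460.99)² + (-376.66)²) = √(212511.7801 + 141872.7556) = 595.30 mm
  C: √((-592.92)² + (25.25)²) = √(351554.1264 + 637.5625) = 593.46 mm
  → nearest: A (433.50 mm)
Q4 at (154.83, 52.32):
  A: √((-175.65)² + (-381.75)²) = √(30852.9225 + 145733.0625) = 420.22 mm
  B: √((-376.73)² + (-411.47)²) = √(141925.4929 + 169307.5609) = 557.88 mm
  C: √((-508.66)² + (-9.56)²) = √(258734.9956 + 91.3936) = 508.75 mm
  → nearest: A (420.22 mm)
Q5 at (-116.18, -309.35):
  A: √((95.36)² + (-20.08)²) = √(9093.5296 + 403.2064) = 97.45 mm
  B: √((-105.72)² + (-49.80)²) = √(11176.7184 + 2480.0400) = 116.86 mm
  C: √((-237.65)² + (352.11)²) = √(56477.5225 + 123981.4521) = 424.80 mm
  → nearest: A (97.45 mm)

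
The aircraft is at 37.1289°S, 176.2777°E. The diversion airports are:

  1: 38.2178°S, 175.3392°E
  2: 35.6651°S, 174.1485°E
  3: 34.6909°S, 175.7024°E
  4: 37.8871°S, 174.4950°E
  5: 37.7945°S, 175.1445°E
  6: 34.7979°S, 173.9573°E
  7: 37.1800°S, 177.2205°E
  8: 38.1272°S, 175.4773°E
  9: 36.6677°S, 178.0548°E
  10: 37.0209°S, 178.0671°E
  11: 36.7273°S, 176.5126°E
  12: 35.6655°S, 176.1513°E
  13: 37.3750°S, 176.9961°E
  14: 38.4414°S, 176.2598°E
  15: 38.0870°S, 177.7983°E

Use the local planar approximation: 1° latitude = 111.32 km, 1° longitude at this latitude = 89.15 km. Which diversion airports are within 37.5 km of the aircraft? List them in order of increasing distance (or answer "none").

none

Distances from 37.1289°S, 176.2777°E:
1: √((-1.0889·111.32)² + (-0.9385·89.15)²) = √(14693.403022 + 7000.212906) = 147.2875 km
2: √((1.4638·111.32)² + (-2.1292·89.15)²) = √(26552.772894 + 36030.941459) = 250.1674 km
3: √((2.4380·111.32)² + (-0.5753·89.15)²) = √(73656.961251 + 2630.458431) = 276.2018 km
4: √((-0.7582·111.32)² + (-1.7827·89.15)²) = √(7123.836699 + 25258.015417) = 179.9496 km
5: √((-0.6656·111.32)² + (-1.1332·89.15)²) = √(5490.008564 + 10206.006174) = 125.2837 km
6: √((2.3310·111.32)² + (-2.3204·89.15)²) = √(67333.461651 + 42792.573829) = 331.8524 km
7: √((-0.0511·111.32)² + (0.9428·89.15)²) = √(32.358486 + 7064.506722) = 84.2429 km
8: √((-0.9983·111.32)² + (-0.8004·89.15)²) = √(12350.044929 + 5091.630214) = 132.0669 km
9: √((0.4612·111.32)² + (1.7771·89.15)²) = √(2635.876102 + 25099.578522) = 166.5396 km
10: √((0.1080·111.32)² + (1.7894·89.15)²) = √(144.541949 + 25448.228816) = 159.9774 km
11: √((0.4016·111.32)² + (0.2349·89.15)²) = √(1998.636450 + 438.539512) = 49.3678 km
12: √((1.4634·111.32)² + (-0.1264·89.15)²) = √(26538.263183 + 126.980444) = 163.2950 km
13: √((-0.2461·111.32)² + (0.7184·89.15)²) = √(750.532707 + 4101.808138) = 69.6587 km
14: √((-1.3125·111.32)² + (-0.0179·89.15)²) = √(21347.401556 + 2.546530) = 146.1162 km
15: √((-0.9581·111.32)² + (1.5206·89.15)²) = √(11375.436636 + 18376.917571) = 172.4887 km
Threshold 37.5 km: none within range.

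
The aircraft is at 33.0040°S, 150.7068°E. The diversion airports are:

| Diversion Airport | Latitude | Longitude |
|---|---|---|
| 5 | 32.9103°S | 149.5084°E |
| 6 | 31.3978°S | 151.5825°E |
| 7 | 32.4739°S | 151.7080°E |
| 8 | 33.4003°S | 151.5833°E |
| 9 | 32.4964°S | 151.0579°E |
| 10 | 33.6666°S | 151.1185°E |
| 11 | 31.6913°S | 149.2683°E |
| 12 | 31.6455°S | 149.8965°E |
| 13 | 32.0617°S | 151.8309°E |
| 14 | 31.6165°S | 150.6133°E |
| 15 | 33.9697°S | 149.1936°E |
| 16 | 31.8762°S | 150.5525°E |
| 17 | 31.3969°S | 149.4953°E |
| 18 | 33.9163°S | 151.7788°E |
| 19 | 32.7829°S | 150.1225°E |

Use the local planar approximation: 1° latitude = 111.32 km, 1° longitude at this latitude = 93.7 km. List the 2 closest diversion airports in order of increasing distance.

Distances from 33.0040°S, 150.7068°E:
5: 112.7735 km
6: 196.7306 km
7: 110.8289 km
8: 93.2269 km
9: 65.3851 km
10: 83.2392 km
11: 198.8003 km
12: 169.2176 km
13: 148.6518 km
14: 154.7048 km
15: 177.9329 km
16: 126.3764 km
17: 211.8780 km
18: 142.8403 km
19: 60.0270 km
Sorted: 19 (60.0270 km) < 9 (65.3851 km) < 10 (83.2392 km) < 8 (93.2269 km) < …

19, 9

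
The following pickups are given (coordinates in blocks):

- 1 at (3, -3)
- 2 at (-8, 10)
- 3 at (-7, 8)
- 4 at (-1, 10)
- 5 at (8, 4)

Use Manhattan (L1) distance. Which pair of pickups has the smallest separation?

Pairwise distances:
1–2: 24 blocks
1–3: 21 blocks
1–4: 17 blocks
1–5: 12 blocks
2–3: 3 blocks
2–4: 7 blocks
2–5: 22 blocks
3–4: 8 blocks
3–5: 19 blocks
4–5: 15 blocks
Closest pair: 2–3 at 3 blocks.

2 and 3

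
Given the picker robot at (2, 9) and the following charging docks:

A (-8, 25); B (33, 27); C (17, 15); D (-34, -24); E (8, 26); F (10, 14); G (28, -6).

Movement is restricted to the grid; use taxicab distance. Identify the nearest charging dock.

F

Distances from (2, 9):
A: 26
B: 49
C: 21
D: 69
E: 23
F: 13
G: 41
Minimum: F at 13.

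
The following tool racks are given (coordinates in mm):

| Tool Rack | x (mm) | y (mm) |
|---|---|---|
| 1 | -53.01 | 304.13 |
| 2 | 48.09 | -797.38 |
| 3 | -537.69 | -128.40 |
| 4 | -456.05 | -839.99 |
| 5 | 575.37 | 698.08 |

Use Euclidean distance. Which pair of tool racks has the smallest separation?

Pairwise distances:
2–4: √((-504.14)² + (-42.61)²) = √(254157.1396 + 1815.6121) = 505.94 mm
1–3: √((-484.68)² + (-432.53)²) = √(234914.7024 + 187082.2009) = 649.61 mm
3–4: √((81.64)² + (-711.59)²) = √(6665.0896 + 506360.3281) = 716.26 mm
1–5: √((628.38)² + (393.95)²) = √(394861.4244 + 155196.6025) = 741.66 mm
2–3: √((-585.78)² + (668.98)²) = √(343138.2084 + 447534.2404) = 889.20 mm
1–2: √((101.10)² + (-1101.51)²) = √(10221.2100 + 1213324.2801) = 1106.14 mm
1–4: √((-403.04)² + (-1144.12)²) = √(162441.2416 + 1309010.5744) = 1213.03 mm
3–5: √((1113.06)² + (826.48)²) = √(1238902.5636 + 683069.1904) = 1386.35 mm
2–5: √((527.28)² + (1495.46)²) = √(278024.1984 + 2236400.6116) = 1585.69 mm
4–5: √((1031.42)² + (1538.07)²) = √(1063827.2164 + 2365659.3249) = 1851.89 mm
Closest pair: 2–4 at 505.94 mm.

2 and 4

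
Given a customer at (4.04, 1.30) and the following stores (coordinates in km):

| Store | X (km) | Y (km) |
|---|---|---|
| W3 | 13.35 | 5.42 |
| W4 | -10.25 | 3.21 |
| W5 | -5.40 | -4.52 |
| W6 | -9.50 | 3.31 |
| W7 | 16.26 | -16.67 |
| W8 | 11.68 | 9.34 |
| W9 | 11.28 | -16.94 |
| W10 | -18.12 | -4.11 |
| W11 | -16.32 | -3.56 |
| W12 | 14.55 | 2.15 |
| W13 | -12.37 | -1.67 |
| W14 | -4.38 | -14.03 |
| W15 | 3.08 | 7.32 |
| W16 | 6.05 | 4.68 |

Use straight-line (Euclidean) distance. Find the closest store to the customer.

W16

Distances from (4.04, 1.30):
W3: 10.181 km
W4: 14.417 km
W5: 11.090 km
W6: 13.688 km
W7: 21.731 km
W8: 11.091 km
W9: 19.624 km
W10: 22.811 km
W11: 20.932 km
W12: 10.544 km
W13: 16.677 km
W14: 17.490 km
W15: 6.096 km
W16: 3.932 km
Minimum: W16 at 3.932 km.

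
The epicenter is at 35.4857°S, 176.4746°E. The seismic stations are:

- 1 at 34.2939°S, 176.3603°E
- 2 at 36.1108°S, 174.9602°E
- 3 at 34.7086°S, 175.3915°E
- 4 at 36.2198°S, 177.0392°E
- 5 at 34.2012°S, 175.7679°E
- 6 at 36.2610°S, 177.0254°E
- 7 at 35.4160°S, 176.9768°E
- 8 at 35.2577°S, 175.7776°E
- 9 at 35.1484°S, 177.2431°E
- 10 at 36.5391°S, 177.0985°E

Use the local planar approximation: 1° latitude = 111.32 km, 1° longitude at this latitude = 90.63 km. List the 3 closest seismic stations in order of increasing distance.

7, 8, 9

Distances from 35.4857°S, 176.4746°E:
1: √((1.1918·111.32)² + (-0.1143·90.63)²) = √(17601.640941 + 107.309067) = 133.0750 km
2: √((-0.6251·111.32)² + (-1.5144·90.63)²) = √(4842.229767 + 18837.582264) = 153.8825 km
3: √((0.7771·111.32)² + (-1.0831·90.63)²) = √(7483.421602 + 9635.651223) = 130.8399 km
4: √((-0.7341·111.32)² + (0.5646·90.63)²) = √(6678.160361 + 2618.337993) = 96.4184 km
5: √((1.2845·111.32)² + (-0.7067·90.63)²) = √(20446.294529 + 4102.174613) = 156.6795 km
6: √((-0.7753·111.32)² + (0.5508·90.63)²) = √(7448.793991 + 2491.906960) = 99.7031 km
7: √((0.0697·111.32)² + (0.5022·90.63)²) = √(60.202143 + 2071.559333) = 46.1710 km
8: √((0.2280·111.32)² + (-0.6970·90.63)²) = √(644.193131 + 3990.336458) = 68.0774 km
9: √((0.3373·111.32)² + (0.7685·90.63)²) = √(1409.870027 + 4851.004792) = 79.1257 km
10: √((-1.0534·111.32)² + (0.6239·90.63)²) = √(13750.960146 + 3197.230382) = 130.1852 km
Sorted: 7 (46.1710 km) < 8 (68.0774 km) < 9 (79.1257 km) < 4 (96.4184 km) < 6 (99.7031 km) < …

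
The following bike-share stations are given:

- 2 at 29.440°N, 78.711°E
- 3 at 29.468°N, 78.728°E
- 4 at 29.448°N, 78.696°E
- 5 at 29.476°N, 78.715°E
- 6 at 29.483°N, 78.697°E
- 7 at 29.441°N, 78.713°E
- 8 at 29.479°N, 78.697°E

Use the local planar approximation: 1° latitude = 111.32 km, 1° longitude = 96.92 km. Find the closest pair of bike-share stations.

2 and 7

Pairwise distances:
2–3: √((0.028·111.32)² + (0.017·96.92)²) = √(9.71544 + 2.71472) = 3.526 km
2–4: √((0.008·111.32)² + (-0.015·96.92)²) = √(0.79310 + 2.11353) = 1.705 km
2–5: √((0.036·111.32)² + (0.004·96.92)²) = √(16.06022 + 0.15030) = 4.026 km
2–6: √((0.043·111.32)² + (-0.014·96.92)²) = √(22.91307 + 1.84112) = 4.975 km
2–7: √((0.001·111.32)² + (0.002·96.92)²) = √(0.01239 + 0.03757) = 0.224 km
2–8: √((0.039·111.32)² + (-0.014·96.92)²) = √(18.84845 + 1.84112) = 4.549 km
3–4: √((-0.020·111.32)² + (-0.032·96.92)²) = √(4.95686 + 9.61893) = 3.818 km
3–5: √((0.008·111.32)² + (-0.013·96.92)²) = √(0.79310 + 1.58750) = 1.543 km
3–6: √((0.015·111.32)² + (-0.031·96.92)²) = √(2.78823 + 9.02714) = 3.437 km
3–7: √((-0.027·111.32)² + (-0.015·96.92)²) = √(9.03387 + 2.11353) = 3.339 km
3–8: √((0.011·111.32)² + (-0.031·96.92)²) = √(1.49945 + 9.02714) = 3.244 km
4–5: √((0.028·111.32)² + (0.019·96.92)²) = √(9.71544 + 3.39105) = 3.620 km
4–6: √((0.035·111.32)² + (0.001·96.92)²) = √(15.18037 + 0.00939) = 3.897 km
4–7: √((-0.007·111.32)² + (0.017·96.92)²) = √(0.60721 + 2.71472) = 1.823 km
4–8: √((0.031·111.32)² + (0.001·96.92)²) = √(11.90885 + 0.00939) = 3.452 km
5–6: √((0.007·111.32)² + (-0.018·96.92)²) = √(0.60721 + 3.04349) = 1.911 km
5–7: √((-0.035·111.32)² + (-0.002·96.92)²) = √(15.18037 + 0.03757) = 3.901 km
5–8: √((0.003·111.32)² + (-0.018·96.92)²) = √(0.11153 + 3.04349) = 1.776 km
6–7: √((-0.042·111.32)² + (0.016·96.92)²) = √(21.85974 + 2.40473) = 4.926 km
6–8: √((-0.004·111.32)² + (0.000·96.92)²) = √(0.19827 + 0.00000) = 0.445 km
7–8: √((0.038·111.32)² + (-0.016·96.92)²) = √(17.89425 + 2.40473) = 4.505 km
Closest pair: 2–7 at 0.224 km.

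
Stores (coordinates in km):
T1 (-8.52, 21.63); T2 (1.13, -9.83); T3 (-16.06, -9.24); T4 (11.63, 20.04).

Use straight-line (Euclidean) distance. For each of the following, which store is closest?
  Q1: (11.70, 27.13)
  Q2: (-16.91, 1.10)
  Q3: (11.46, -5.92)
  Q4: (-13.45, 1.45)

Q1→T4; Q2→T3; Q3→T2; Q4→T3

Q1 at (11.70, 27.13):
  T1: 20.95 km
  T2: 38.44 km
  T3: 45.75 km
  T4: 7.09 km
  → nearest: T4 (7.09 km)
Q2 at (-16.91, 1.10):
  T1: 22.18 km
  T2: 21.09 km
  T3: 10.37 km
  T4: 34.25 km
  → nearest: T3 (10.37 km)
Q3 at (11.46, -5.92):
  T1: 34.03 km
  T2: 11.05 km
  T3: 27.72 km
  T4: 25.96 km
  → nearest: T2 (11.05 km)
Q4 at (-13.45, 1.45):
  T1: 20.77 km
  T2: 18.43 km
  T3: 11.00 km
  T4: 31.22 km
  → nearest: T3 (11.00 km)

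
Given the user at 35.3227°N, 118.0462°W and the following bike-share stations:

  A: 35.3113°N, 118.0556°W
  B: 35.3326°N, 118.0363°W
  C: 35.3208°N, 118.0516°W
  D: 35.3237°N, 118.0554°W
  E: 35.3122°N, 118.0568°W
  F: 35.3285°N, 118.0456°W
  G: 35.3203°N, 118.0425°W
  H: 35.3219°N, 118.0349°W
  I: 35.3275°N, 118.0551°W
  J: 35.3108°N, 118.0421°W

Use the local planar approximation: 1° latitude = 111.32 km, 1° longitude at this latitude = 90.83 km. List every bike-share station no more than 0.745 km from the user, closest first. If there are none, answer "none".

G, C, F

Distances from 35.3227°N, 118.0462°W:
A: √((-0.0114·111.32)² + (-0.0094·90.83)²) = √(1.610483 + 0.728978) = 1.5295 km
B: √((0.0099·111.32)² + (0.0099·90.83)²) = √(1.214554 + 0.808591) = 1.4224 km
C: √((-0.0019·111.32)² + (-0.0054·90.83)²) = √(0.044736 + 0.240573) = 0.5341 km
D: √((0.0010·111.32)² + (-0.0092·90.83)²) = √(0.012392 + 0.698288) = 0.8430 km
E: √((-0.0105·111.32)² + (-0.0106·90.83)²) = √(1.366234 + 0.926980) = 1.5143 km
F: √((0.0058·111.32)² + (0.0006·90.83)²) = √(0.416872 + 0.002970) = 0.6480 km
G: √((-0.0024·111.32)² + (0.0037·90.83)²) = √(0.071379 + 0.112944) = 0.4293 km
H: √((-0.0008·111.32)² + (0.0113·90.83)²) = √(0.007931 + 1.053454) = 1.0302 km
I: √((0.0048·111.32)² + (-0.0089·90.83)²) = √(0.285515 + 0.653490) = 0.9690 km
J: √((-0.0119·111.32)² + (0.0041·90.83)²) = √(1.754851 + 0.138684) = 1.3761 km
Threshold 0.745 km: G (0.4293 km), C (0.5341 km), F (0.6480 km) are within range.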